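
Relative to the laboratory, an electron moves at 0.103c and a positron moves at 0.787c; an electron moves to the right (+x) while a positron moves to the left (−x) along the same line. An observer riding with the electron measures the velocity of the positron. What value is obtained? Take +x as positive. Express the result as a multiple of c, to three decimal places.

-0.823c

β_A = 0.103, β_B = -0.787.
Transform to A's frame with the inverse velocity-addition law: u' = (u − v)/(1 − uv/c²), taking u = β_B and v = β_A.
u' = (-0.787 − 0.103) / (1 − (0.103)(-0.787)) = -0.8900/1.0811 = -0.8233.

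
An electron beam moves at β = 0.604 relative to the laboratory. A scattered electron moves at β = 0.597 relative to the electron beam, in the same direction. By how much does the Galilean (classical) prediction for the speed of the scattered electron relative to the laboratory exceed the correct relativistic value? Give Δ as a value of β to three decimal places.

Δ = 0.318

Galilean: u_cl = 0.597 + 0.604 = 1.2010.
Relativistic: u_rel = (0.597 + 0.604) / (1 + 0.597·0.604) = 1.2010/1.3606 = 0.8827.
Δ = 1.2010 − 0.8827 = 0.3183.
(The classical prediction exceeds c; the relativistic result does not.)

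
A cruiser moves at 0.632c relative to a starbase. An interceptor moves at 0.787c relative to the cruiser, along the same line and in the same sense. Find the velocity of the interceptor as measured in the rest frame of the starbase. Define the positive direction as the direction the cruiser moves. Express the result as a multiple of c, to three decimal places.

0.948c

With v = 0.632 and u' = 0.787 (in units of c),
u = (u' + v)/(1 + u'v/c²):
u = (0.787 + 0.632) / (1 + 0.787·0.632) = 1.4190/1.4974 = 0.9477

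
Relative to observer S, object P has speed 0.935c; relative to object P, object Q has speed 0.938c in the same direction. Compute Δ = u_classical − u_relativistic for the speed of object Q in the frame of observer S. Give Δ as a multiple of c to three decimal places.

Δ = 0.875c

Galilean: u_cl = 0.938 + 0.935 = 1.8730.
Relativistic: u_rel = (0.938 + 0.935) / (1 + 0.938·0.935) = 1.8730/1.8770 = 0.9979.
Δ = 1.8730 − 0.9979 = 0.8751.
(The classical prediction exceeds c; the relativistic result does not.)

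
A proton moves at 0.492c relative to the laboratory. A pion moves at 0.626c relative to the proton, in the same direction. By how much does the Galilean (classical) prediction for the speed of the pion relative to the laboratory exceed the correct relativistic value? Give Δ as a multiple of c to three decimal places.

Δ = 0.263c

Galilean: u_cl = 0.626 + 0.492 = 1.1180.
Relativistic: u_rel = (0.626 + 0.492) / (1 + 0.626·0.492) = 1.1180/1.3080 = 0.8547.
Δ = 1.1180 − 0.8547 = 0.2633.
(The classical prediction exceeds c; the relativistic result does not.)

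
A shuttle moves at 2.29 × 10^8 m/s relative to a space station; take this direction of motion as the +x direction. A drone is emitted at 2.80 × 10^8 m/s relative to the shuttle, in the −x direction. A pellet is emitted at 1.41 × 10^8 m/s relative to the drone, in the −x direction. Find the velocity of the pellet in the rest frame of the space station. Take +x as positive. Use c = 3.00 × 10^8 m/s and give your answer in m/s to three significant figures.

Apply u = (u' + v)/(1 + u'v/c²) successively, working outward toward the space station.
(Dividing each given speed by c = 3.00 × 10^8 m/s to work in units of c.)
Start: velocity of the shuttle relative to the space station = 0.7633c.
Compose with the drone (u' = -0.933 in the shuttle frame): u_1 = (-0.933 + 0.763) / (1 + (-0.933)·0.763) = -0.1700/0.2876 = -0.5912.
Compose with the pellet (u' = -0.470 in the drone frame): u_2 = (-0.470 + (-0.591)) / (1 + (-0.470)·(-0.591)) = -1.0612/1.2779 = -0.8304.
So u = -0.8304 × 3.00 × 10^8 m/s.

-2.49 × 10^8 m/s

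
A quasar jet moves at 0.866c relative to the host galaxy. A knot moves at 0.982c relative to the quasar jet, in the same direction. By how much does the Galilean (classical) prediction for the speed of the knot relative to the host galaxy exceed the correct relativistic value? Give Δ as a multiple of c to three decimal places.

Δ = 0.849c

Galilean: u_cl = 0.982 + 0.866 = 1.8480.
Relativistic: u_rel = (0.982 + 0.866) / (1 + 0.982·0.866) = 1.8480/1.8504 = 0.9987.
Δ = 1.8480 − 0.9987 = 0.8493.
(The classical prediction exceeds c; the relativistic result does not.)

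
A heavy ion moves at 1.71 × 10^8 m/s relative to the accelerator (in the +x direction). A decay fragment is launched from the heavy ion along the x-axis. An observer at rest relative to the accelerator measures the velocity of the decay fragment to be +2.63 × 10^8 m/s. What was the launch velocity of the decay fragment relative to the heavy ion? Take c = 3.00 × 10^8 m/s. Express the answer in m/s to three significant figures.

v = 0.570c, u = 0.877c.
Invert the composition law: u' = (u − v)/(1 − uv/c²).
u' = (0.877 − 0.570) / (1 − (0.877)(0.570)) = 0.3067/0.5003 = 0.6130.
u' = 0.6130 × 3.00 × 10^8 m/s.

+1.84 × 10^8 m/s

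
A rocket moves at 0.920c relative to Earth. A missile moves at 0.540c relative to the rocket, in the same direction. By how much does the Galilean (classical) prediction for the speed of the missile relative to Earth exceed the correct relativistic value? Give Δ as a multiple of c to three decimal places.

Galilean: u_cl = 0.540 + 0.920 = 1.4600.
Relativistic: u_rel = (0.540 + 0.920) / (1 + 0.540·0.920) = 1.4600/1.4968 = 0.9754.
Δ = 1.4600 − 0.9754 = 0.4846.
(The classical prediction exceeds c; the relativistic result does not.)

Δ = 0.485c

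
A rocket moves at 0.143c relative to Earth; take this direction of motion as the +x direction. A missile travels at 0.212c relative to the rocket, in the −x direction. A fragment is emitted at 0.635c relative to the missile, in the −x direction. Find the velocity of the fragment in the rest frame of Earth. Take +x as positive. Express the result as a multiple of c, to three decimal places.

-0.676c

Apply u = (u' + v)/(1 + u'v/c²) successively, working outward toward Earth.
Start: velocity of the rocket relative to Earth = 0.1430c.
Compose with the missile (u' = -0.212 in the rocket frame): u_1 = (-0.212 + 0.143) / (1 + (-0.212)·0.143) = -0.0690/0.9697 = -0.0712.
Compose with the fragment (u' = -0.635 in the missile frame): u_2 = (-0.635 + (-0.071)) / (1 + (-0.635)·(-0.071)) = -0.7062/1.0452 = -0.6756.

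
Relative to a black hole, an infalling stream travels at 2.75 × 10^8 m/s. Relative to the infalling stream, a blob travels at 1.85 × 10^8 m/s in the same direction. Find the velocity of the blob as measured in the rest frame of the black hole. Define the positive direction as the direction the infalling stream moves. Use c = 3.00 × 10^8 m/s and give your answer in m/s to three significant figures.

2.94 × 10^8 m/s

In units of c (dividing by 3.00 × 10^8 m/s): v = 0.917, u' = 0.617.
u = (u' + v)/(1 + u'v/c²):
u = (0.617 + 0.917) / (1 + 0.617·0.917) = 1.5333/1.5653 = 0.9796
(Galilean addition would give +1.533c, exceeding c.)
Converting back: u = 0.9796 × 3.00 × 10^8 m/s.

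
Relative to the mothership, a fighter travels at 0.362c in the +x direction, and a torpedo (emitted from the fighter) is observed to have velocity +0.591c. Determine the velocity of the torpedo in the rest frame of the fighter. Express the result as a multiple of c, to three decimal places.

Invert the composition law: u' = (u − v)/(1 − uv/c²).
u' = (0.591 − 0.362) / (1 − (0.591)(0.362)) = 0.2290/0.7861 = 0.2913.

+0.291c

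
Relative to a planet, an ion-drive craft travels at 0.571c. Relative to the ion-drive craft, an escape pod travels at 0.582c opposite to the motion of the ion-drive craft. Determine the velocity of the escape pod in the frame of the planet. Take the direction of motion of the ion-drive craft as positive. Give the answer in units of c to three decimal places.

With v = 0.571 and u' = -0.582 (in units of c),
u = (u' + v)/(1 + u'v/c²):
u = (-0.582 + 0.571) / (1 + (-0.582)·0.571) = -0.0110/0.6677 = -0.0165

-0.016c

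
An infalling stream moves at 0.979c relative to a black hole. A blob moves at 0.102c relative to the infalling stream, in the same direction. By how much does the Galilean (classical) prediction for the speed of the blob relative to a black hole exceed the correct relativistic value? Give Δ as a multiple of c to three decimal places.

Δ = 0.098c

Galilean: u_cl = 0.102 + 0.979 = 1.0810.
Relativistic: u_rel = (0.102 + 0.979) / (1 + 0.102·0.979) = 1.0810/1.0999 = 0.9829.
Δ = 1.0810 − 0.9829 = 0.0981.
(The classical prediction exceeds c; the relativistic result does not.)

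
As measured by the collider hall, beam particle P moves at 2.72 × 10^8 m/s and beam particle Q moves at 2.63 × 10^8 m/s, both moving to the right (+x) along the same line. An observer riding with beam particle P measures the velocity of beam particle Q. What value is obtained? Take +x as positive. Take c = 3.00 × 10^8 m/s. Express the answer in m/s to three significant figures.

β_A = 0.907, β_B = 0.877 (dividing each by c = 3.00 × 10^8 m/s).
Transform to A's frame with the inverse velocity-addition law: u' = (u − v)/(1 − uv/c²), taking u = β_B and v = β_A.
u' = (0.877 − 0.907) / (1 − (0.907)(0.877)) = -0.0300/0.2052 = -0.1462.
u' = -0.1462 × 3.00 × 10^8 m/s.

-4.39 × 10^7 m/s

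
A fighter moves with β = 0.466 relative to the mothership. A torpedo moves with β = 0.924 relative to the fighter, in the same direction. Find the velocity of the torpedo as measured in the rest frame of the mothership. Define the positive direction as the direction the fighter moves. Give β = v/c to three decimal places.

β = 0.972

With v = 0.466 and u' = 0.924 (in units of c),
u = (u' + v)/(1 + u'v/c²):
u = (0.924 + 0.466) / (1 + 0.924·0.466) = 1.3900/1.4306 = 0.9716
(Galilean addition would give +1.390c, exceeding c.)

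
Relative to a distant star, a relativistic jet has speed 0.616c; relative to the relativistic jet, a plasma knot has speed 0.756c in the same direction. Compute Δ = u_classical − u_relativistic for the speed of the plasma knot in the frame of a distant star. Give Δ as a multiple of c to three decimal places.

Δ = 0.436c

Galilean: u_cl = 0.756 + 0.616 = 1.3720.
Relativistic: u_rel = (0.756 + 0.616) / (1 + 0.756·0.616) = 1.3720/1.4657 = 0.9361.
Δ = 1.3720 − 0.9361 = 0.4359.
(The classical prediction exceeds c; the relativistic result does not.)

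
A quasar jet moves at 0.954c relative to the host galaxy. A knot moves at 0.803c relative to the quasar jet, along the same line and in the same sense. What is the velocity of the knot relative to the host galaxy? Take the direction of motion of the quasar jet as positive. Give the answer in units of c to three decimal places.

0.995c

With v = 0.954 and u' = 0.803 (in units of c),
u = (u' + v)/(1 + u'v/c²):
u = (0.803 + 0.954) / (1 + 0.803·0.954) = 1.7570/1.7661 = 0.9949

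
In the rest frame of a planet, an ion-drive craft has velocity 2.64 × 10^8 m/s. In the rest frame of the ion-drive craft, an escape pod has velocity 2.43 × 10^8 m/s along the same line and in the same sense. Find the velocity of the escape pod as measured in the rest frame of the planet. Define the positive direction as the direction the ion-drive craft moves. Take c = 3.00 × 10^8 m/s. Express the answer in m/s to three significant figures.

2.96 × 10^8 m/s

In units of c (dividing by 3.00 × 10^8 m/s): v = 0.880, u' = 0.810.
u = (u' + v)/(1 + u'v/c²):
u = (0.810 + 0.880) / (1 + 0.810·0.880) = 1.6900/1.7128 = 0.9867
(Galilean addition would give +1.690c, exceeding c.)
Converting back: u = 0.9867 × 3.00 × 10^8 m/s.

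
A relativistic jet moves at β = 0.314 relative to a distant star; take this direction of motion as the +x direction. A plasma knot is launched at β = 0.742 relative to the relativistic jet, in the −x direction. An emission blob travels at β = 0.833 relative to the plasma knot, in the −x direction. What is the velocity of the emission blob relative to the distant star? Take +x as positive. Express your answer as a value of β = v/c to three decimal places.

β = -0.950

Apply u = (u' + v)/(1 + u'v/c²) successively, working outward toward the distant star.
Start: velocity of the relativistic jet relative to the distant star = 0.3140c.
Compose with the plasma knot (u' = -0.742 in the relativistic jet frame): u_1 = (-0.742 + 0.314) / (1 + (-0.742)·0.314) = -0.4280/0.7670 = -0.5580.
Compose with the emission blob (u' = -0.833 in the plasma knot frame): u_2 = (-0.833 + (-0.558)) / (1 + (-0.833)·(-0.558)) = -1.3910/1.4648 = -0.9496.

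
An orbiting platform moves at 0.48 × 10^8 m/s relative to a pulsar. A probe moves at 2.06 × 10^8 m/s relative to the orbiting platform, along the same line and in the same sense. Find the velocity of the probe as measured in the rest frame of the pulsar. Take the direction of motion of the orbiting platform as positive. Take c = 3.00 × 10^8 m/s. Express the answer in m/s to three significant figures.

In units of c (dividing by 3.00 × 10^8 m/s): v = 0.160, u' = 0.687.
u = (u' + v)/(1 + u'v/c²):
u = (0.687 + 0.160) / (1 + 0.687·0.160) = 0.8467/1.1099 = 0.7629
Converting back: u = 0.7629 × 3.00 × 10^8 m/s.

2.29 × 10^8 m/s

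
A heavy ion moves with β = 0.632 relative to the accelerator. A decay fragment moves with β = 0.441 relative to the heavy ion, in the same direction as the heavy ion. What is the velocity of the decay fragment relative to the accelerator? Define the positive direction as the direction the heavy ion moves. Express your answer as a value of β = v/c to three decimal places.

With v = 0.632 and u' = 0.441 (in units of c),
u = (u' + v)/(1 + u'v/c²):
u = (0.441 + 0.632) / (1 + 0.441·0.632) = 1.0730/1.2787 = 0.8391

β = 0.839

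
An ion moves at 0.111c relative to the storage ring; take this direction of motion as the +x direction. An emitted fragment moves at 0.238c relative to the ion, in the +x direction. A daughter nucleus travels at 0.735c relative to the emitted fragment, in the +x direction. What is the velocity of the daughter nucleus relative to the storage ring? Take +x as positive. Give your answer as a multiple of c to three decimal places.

0.860c

Apply u = (u' + v)/(1 + u'v/c²) successively, working outward toward the storage ring.
Start: velocity of the ion relative to the storage ring = 0.1110c.
Compose with the emitted fragment (u' = 0.238 in the ion frame): u_1 = (0.238 + 0.111) / (1 + 0.238·0.111) = 0.3490/1.0264 = 0.3400.
Compose with the daughter nucleus (u' = 0.735 in the emitted fragment frame): u_2 = (0.735 + 0.340) / (1 + 0.735·0.340) = 1.0750/1.2499 = 0.8601.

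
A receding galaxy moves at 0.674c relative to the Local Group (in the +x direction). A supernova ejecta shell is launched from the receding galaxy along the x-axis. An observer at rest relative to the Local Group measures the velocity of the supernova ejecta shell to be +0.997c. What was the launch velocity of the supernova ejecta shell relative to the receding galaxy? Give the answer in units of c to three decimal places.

+0.985c

Invert the composition law: u' = (u − v)/(1 − uv/c²).
u' = (0.997 − 0.674) / (1 − (0.997)(0.674)) = 0.3230/0.3280 = 0.9847.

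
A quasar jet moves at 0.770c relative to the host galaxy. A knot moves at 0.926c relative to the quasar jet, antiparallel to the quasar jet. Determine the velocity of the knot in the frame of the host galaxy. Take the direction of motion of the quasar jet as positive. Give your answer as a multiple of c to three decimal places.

-0.544c

With v = 0.770 and u' = -0.926 (in units of c),
u = (u' + v)/(1 + u'v/c²):
u = (-0.926 + 0.770) / (1 + (-0.926)·0.770) = -0.1560/0.2870 = -0.5436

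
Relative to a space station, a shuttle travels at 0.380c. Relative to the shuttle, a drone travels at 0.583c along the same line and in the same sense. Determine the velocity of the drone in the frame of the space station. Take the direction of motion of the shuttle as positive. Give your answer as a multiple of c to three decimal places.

0.788c

With v = 0.380 and u' = 0.583 (in units of c),
u = (u' + v)/(1 + u'v/c²):
u = (0.583 + 0.380) / (1 + 0.583·0.380) = 0.9630/1.2215 = 0.7883
(Galilean addition would give +0.963c.)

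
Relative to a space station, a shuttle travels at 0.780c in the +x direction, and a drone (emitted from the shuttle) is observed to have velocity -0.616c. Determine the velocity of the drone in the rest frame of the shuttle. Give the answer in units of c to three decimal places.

Invert the composition law: u' = (u − v)/(1 − uv/c²).
u' = (-0.616 − 0.780) / (1 − (-0.616)(0.780)) = -1.3960/1.4805 = -0.9429.

-0.943c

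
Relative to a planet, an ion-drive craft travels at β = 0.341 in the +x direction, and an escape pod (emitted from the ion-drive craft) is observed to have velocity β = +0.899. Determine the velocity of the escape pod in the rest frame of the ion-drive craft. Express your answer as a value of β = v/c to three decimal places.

β = +0.805

Invert the composition law: u' = (u − v)/(1 − uv/c²).
u' = (0.899 − 0.341) / (1 − (0.899)(0.341)) = 0.5580/0.6934 = 0.8047.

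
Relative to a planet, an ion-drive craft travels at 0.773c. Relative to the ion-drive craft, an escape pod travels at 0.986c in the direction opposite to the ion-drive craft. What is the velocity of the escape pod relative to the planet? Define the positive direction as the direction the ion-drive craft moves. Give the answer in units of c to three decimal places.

With v = 0.773 and u' = -0.986 (in units of c),
u = (u' + v)/(1 + u'v/c²):
u = (-0.986 + 0.773) / (1 + (-0.986)·0.773) = -0.2130/0.2378 = -0.8956
(Galilean addition would give -0.213c.)

-0.896c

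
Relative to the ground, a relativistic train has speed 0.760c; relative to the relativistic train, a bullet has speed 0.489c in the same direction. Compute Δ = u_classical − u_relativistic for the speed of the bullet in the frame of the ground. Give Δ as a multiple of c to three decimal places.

Δ = 0.338c

Galilean: u_cl = 0.489 + 0.760 = 1.2490.
Relativistic: u_rel = (0.489 + 0.760) / (1 + 0.489·0.760) = 1.2490/1.3716 = 0.9106.
Δ = 1.2490 − 0.9106 = 0.3384.
(The classical prediction exceeds c; the relativistic result does not.)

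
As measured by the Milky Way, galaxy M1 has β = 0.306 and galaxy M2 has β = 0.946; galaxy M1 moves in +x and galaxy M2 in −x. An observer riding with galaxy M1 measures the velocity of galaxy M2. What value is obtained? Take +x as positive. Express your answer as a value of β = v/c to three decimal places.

β = -0.971

β_A = 0.306, β_B = -0.946.
Transform to A's frame with the inverse velocity-addition law: u' = (u − v)/(1 − uv/c²), taking u = β_B and v = β_A.
u' = (-0.946 − 0.306) / (1 − (0.306)(-0.946)) = -1.2520/1.2895 = -0.9709.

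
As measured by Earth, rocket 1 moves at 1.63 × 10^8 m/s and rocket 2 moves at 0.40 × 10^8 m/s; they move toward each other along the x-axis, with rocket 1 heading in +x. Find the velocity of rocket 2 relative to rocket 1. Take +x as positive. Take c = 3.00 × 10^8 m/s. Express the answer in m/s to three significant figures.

-1.89 × 10^8 m/s

β_A = 0.543, β_B = -0.133 (dividing each by c = 3.00 × 10^8 m/s).
Transform to A's frame with the inverse velocity-addition law: u' = (u − v)/(1 − uv/c²), taking u = β_B and v = β_A.
u' = (-0.133 − 0.543) / (1 − (0.543)(-0.133)) = -0.6767/1.0724 = -0.6310.
u' = -0.6310 × 3.00 × 10^8 m/s.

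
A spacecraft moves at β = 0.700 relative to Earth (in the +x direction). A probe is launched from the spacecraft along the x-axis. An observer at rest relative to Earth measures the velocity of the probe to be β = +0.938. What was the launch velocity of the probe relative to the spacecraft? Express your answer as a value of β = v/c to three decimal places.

β = +0.693

Invert the composition law: u' = (u − v)/(1 − uv/c²).
u' = (0.938 − 0.700) / (1 − (0.938)(0.700)) = 0.2380/0.3434 = 0.6931.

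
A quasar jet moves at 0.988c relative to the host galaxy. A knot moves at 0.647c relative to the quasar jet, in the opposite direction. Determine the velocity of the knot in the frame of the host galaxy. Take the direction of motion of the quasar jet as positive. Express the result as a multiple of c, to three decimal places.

+0.945c

With v = 0.988 and u' = -0.647 (in units of c),
u = (u' + v)/(1 + u'v/c²):
u = (-0.647 + 0.988) / (1 + (-0.647)·0.988) = 0.3410/0.3608 = 0.9452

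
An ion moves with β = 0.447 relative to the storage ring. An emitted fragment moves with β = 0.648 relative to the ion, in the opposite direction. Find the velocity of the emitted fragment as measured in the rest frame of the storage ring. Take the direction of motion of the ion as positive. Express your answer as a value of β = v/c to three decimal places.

With v = 0.447 and u' = -0.648 (in units of c),
u = (u' + v)/(1 + u'v/c²):
u = (-0.648 + 0.447) / (1 + (-0.648)·0.447) = -0.2010/0.7103 = -0.2830

β = -0.283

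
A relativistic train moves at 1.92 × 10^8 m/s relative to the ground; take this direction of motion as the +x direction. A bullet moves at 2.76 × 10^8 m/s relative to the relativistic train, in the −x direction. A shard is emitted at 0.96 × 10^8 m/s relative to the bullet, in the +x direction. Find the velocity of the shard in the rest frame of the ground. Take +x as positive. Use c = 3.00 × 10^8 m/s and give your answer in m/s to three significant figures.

-1.38 × 10^8 m/s

Apply u = (u' + v)/(1 + u'v/c²) successively, working outward toward the ground.
(Dividing each given speed by c = 3.00 × 10^8 m/s to work in units of c.)
Start: velocity of the relativistic train relative to the ground = 0.6400c.
Compose with the bullet (u' = -0.920 in the relativistic train frame): u_1 = (-0.920 + 0.640) / (1 + (-0.920)·0.640) = -0.2800/0.4112 = -0.6809.
Compose with the shard (u' = 0.320 in the bullet frame): u_2 = (0.320 + (-0.681)) / (1 + 0.320·(-0.681)) = -0.3609/0.7821 = -0.4615.
So u = -0.4615 × 3.00 × 10^8 m/s.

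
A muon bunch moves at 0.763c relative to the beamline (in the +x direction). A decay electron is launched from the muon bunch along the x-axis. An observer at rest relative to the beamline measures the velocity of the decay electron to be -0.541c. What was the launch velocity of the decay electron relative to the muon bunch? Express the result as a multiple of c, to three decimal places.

-0.923c

Invert the composition law: u' = (u − v)/(1 − uv/c²).
u' = (-0.541 − 0.763) / (1 − (-0.541)(0.763)) = -1.3040/1.4128 = -0.9230.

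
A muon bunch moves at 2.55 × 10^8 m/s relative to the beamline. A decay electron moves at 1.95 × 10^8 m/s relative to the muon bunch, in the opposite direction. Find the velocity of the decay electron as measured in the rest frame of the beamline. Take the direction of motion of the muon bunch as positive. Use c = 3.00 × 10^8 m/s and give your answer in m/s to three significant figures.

+1.34 × 10^8 m/s

In units of c (dividing by 3.00 × 10^8 m/s): v = 0.850, u' = -0.650.
u = (u' + v)/(1 + u'v/c²):
u = (-0.650 + 0.850) / (1 + (-0.650)·0.850) = 0.2000/0.4475 = 0.4469
(Galilean addition would give +0.200c.)
Converting back: u = 0.4469 × 3.00 × 10^8 m/s.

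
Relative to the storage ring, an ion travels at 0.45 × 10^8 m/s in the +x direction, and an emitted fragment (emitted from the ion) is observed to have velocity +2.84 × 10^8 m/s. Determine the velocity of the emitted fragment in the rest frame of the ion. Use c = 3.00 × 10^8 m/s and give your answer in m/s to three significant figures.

v = 0.150c, u = 0.947c.
Invert the composition law: u' = (u − v)/(1 − uv/c²).
u' = (0.947 − 0.150) / (1 − (0.947)(0.150)) = 0.7967/0.8580 = 0.9285.
u' = 0.9285 × 3.00 × 10^8 m/s.

+2.79 × 10^8 m/s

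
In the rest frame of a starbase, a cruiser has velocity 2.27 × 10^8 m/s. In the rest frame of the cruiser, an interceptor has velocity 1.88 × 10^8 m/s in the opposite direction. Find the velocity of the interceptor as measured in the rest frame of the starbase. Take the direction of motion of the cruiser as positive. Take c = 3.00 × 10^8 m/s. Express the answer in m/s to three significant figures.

In units of c (dividing by 3.00 × 10^8 m/s): v = 0.757, u' = -0.627.
u = (u' + v)/(1 + u'v/c²):
u = (-0.627 + 0.757) / (1 + (-0.627)·0.757) = 0.1300/0.5258 = 0.2472
Converting back: u = 0.2472 × 3.00 × 10^8 m/s.

+7.42 × 10^7 m/s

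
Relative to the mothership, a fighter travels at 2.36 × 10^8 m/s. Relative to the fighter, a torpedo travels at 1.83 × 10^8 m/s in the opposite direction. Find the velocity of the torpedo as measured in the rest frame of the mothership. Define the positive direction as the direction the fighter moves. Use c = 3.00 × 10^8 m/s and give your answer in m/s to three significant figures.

In units of c (dividing by 3.00 × 10^8 m/s): v = 0.787, u' = -0.610.
u = (u' + v)/(1 + u'v/c²):
u = (-0.610 + 0.787) / (1 + (-0.610)·0.787) = 0.1767/0.5201 = 0.3397
Converting back: u = 0.3397 × 3.00 × 10^8 m/s.

+1.02 × 10^8 m/s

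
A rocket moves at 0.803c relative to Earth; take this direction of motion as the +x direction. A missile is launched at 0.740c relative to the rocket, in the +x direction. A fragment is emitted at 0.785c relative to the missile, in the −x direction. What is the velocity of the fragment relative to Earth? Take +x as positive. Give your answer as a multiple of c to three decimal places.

+0.761c

Apply u = (u' + v)/(1 + u'v/c²) successively, working outward toward Earth.
Start: velocity of the rocket relative to Earth = 0.8030c.
Compose with the missile (u' = 0.740 in the rocket frame): u_1 = (0.740 + 0.803) / (1 + 0.740·0.803) = 1.5430/1.5942 = 0.9679.
Compose with the fragment (u' = -0.785 in the missile frame): u_2 = (-0.785 + 0.968) / (1 + (-0.785)·0.968) = 0.1829/0.2402 = 0.7613.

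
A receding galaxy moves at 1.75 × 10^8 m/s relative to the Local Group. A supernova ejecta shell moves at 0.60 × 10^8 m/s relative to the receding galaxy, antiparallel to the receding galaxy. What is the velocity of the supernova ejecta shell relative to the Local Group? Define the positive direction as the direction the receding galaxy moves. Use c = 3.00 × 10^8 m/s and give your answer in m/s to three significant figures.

+1.30 × 10^8 m/s

In units of c (dividing by 3.00 × 10^8 m/s): v = 0.583, u' = -0.200.
u = (u' + v)/(1 + u'v/c²):
u = (-0.200 + 0.583) / (1 + (-0.200)·0.583) = 0.3833/0.8833 = 0.4340
Converting back: u = 0.4340 × 3.00 × 10^8 m/s.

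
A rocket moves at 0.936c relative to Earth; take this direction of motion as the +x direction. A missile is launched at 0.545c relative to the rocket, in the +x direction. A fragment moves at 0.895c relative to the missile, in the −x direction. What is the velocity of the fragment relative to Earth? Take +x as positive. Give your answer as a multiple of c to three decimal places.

Apply u = (u' + v)/(1 + u'v/c²) successively, working outward toward Earth.
Start: velocity of the rocket relative to Earth = 0.9360c.
Compose with the missile (u' = 0.545 in the rocket frame): u_1 = (0.545 + 0.936) / (1 + 0.545·0.936) = 1.4810/1.5101 = 0.9807.
Compose with the fragment (u' = -0.895 in the missile frame): u_2 = (-0.895 + 0.981) / (1 + (-0.895)·0.981) = 0.0857/0.1223 = 0.7011.

+0.701c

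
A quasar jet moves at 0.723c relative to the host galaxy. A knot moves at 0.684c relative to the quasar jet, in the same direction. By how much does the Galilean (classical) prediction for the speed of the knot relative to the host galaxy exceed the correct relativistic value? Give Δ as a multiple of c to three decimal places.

Galilean: u_cl = 0.684 + 0.723 = 1.4070.
Relativistic: u_rel = (0.684 + 0.723) / (1 + 0.684·0.723) = 1.4070/1.4945 = 0.9414.
Δ = 1.4070 − 0.9414 = 0.4656.
(The classical prediction exceeds c; the relativistic result does not.)

Δ = 0.466c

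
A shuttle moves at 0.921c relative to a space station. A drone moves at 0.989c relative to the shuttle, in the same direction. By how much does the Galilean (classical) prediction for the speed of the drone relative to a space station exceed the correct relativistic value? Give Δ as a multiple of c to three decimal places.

Galilean: u_cl = 0.989 + 0.921 = 1.9100.
Relativistic: u_rel = (0.989 + 0.921) / (1 + 0.989·0.921) = 1.9100/1.9109 = 0.9995.
Δ = 1.9100 − 0.9995 = 0.9105.
(The classical prediction exceeds c; the relativistic result does not.)

Δ = 0.910c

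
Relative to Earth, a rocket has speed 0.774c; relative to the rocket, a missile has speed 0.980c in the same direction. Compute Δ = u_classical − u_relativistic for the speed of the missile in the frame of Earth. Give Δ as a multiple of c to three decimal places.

Δ = 0.757c

Galilean: u_cl = 0.980 + 0.774 = 1.7540.
Relativistic: u_rel = (0.980 + 0.774) / (1 + 0.980·0.774) = 1.7540/1.7585 = 0.9974.
Δ = 1.7540 − 0.9974 = 0.7566.
(The classical prediction exceeds c; the relativistic result does not.)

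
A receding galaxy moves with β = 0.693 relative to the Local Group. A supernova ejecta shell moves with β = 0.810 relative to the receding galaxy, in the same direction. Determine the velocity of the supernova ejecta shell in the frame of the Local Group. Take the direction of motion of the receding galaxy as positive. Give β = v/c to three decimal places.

With v = 0.693 and u' = 0.810 (in units of c),
u = (u' + v)/(1 + u'v/c²):
u = (0.810 + 0.693) / (1 + 0.810·0.693) = 1.5030/1.5613 = 0.9626

β = 0.963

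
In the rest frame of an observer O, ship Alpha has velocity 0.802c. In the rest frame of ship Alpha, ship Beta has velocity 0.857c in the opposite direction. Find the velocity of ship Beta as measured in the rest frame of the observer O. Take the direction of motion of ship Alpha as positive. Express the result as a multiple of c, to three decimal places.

-0.176c

With v = 0.802 and u' = -0.857 (in units of c),
u = (u' + v)/(1 + u'v/c²):
u = (-0.857 + 0.802) / (1 + (-0.857)·0.802) = -0.0550/0.3127 = -0.1759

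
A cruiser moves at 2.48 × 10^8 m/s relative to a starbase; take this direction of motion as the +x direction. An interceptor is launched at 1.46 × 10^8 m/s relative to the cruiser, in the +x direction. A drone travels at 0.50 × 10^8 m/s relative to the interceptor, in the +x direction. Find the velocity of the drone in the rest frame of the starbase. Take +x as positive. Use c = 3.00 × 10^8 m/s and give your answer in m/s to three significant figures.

Apply u = (u' + v)/(1 + u'v/c²) successively, working outward toward the starbase.
(Dividing each given speed by c = 3.00 × 10^8 m/s to work in units of c.)
Start: velocity of the cruiser relative to the starbase = 0.8267c.
Compose with the interceptor (u' = 0.487 in the cruiser frame): u_1 = (0.487 + 0.827) / (1 + 0.487·0.827) = 1.3133/1.4023 = 0.9365.
Compose with the drone (u' = 0.167 in the interceptor frame): u_2 = (0.167 + 0.937) / (1 + 0.167·0.937) = 1.1032/1.1561 = 0.9543.
So u = 0.9543 × 3.00 × 10^8 m/s.

2.86 × 10^8 m/s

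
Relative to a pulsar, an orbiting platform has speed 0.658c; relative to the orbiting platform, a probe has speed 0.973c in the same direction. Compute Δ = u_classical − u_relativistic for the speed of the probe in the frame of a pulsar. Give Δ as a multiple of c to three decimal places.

Galilean: u_cl = 0.973 + 0.658 = 1.6310.
Relativistic: u_rel = (0.973 + 0.658) / (1 + 0.973·0.658) = 1.6310/1.6402 = 0.9944.
Δ = 1.6310 − 0.9944 = 0.6366.
(The classical prediction exceeds c; the relativistic result does not.)

Δ = 0.637c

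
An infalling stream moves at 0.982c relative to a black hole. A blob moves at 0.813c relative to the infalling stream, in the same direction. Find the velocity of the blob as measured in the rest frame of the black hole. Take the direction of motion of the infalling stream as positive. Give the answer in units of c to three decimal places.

With v = 0.982 and u' = 0.813 (in units of c),
u = (u' + v)/(1 + u'v/c²):
u = (0.813 + 0.982) / (1 + 0.813·0.982) = 1.7950/1.7984 = 0.9981

0.998c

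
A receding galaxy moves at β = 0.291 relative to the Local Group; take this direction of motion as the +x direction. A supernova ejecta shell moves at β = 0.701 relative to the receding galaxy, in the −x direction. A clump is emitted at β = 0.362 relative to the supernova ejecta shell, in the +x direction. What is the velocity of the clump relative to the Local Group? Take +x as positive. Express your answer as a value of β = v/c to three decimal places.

Apply u = (u' + v)/(1 + u'v/c²) successively, working outward toward the Local Group.
Start: velocity of the receding galaxy relative to the Local Group = 0.2910c.
Compose with the supernova ejecta shell (u' = -0.701 in the receding galaxy frame): u_1 = (-0.701 + 0.291) / (1 + (-0.701)·0.291) = -0.4100/0.7960 = -0.5151.
Compose with the clump (u' = 0.362 in the supernova ejecta shell frame): u_2 = (0.362 + (-0.515)) / (1 + 0.362·(-0.515)) = -0.1531/0.8135 = -0.1882.

β = -0.188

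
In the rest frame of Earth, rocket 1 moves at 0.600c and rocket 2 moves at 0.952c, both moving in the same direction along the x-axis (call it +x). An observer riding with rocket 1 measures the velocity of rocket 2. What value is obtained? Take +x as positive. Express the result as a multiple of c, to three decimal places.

β_A = 0.600, β_B = 0.952.
Transform to A's frame with the inverse velocity-addition law: u' = (u − v)/(1 − uv/c²), taking u = β_B and v = β_A.
u' = (0.952 − 0.600) / (1 − (0.600)(0.952)) = 0.3520/0.4288 = 0.8209.

+0.821c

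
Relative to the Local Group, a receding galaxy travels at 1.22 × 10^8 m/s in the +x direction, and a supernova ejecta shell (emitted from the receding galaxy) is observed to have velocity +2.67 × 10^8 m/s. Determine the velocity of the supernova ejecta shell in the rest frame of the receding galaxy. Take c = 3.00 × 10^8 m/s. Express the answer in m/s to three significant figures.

v = 0.407c, u = 0.890c.
Invert the composition law: u' = (u − v)/(1 − uv/c²).
u' = (0.890 − 0.407) / (1 − (0.890)(0.407)) = 0.4833/0.6381 = 0.7575.
u' = 0.7575 × 3.00 × 10^8 m/s.

+2.27 × 10^8 m/s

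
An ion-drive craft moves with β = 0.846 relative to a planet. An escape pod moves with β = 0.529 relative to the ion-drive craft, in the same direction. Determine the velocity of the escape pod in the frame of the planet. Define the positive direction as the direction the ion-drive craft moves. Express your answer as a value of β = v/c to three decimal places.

β = 0.950

With v = 0.846 and u' = 0.529 (in units of c),
u = (u' + v)/(1 + u'v/c²):
u = (0.529 + 0.846) / (1 + 0.529·0.846) = 1.3750/1.4475 = 0.9499
(Galilean addition would give +1.375c, exceeding c.)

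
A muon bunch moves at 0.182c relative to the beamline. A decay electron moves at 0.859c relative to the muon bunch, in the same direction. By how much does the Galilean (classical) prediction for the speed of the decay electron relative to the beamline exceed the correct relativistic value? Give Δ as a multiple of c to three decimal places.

Galilean: u_cl = 0.859 + 0.182 = 1.0410.
Relativistic: u_rel = (0.859 + 0.182) / (1 + 0.859·0.182) = 1.0410/1.1563 = 0.9003.
Δ = 1.0410 − 0.9003 = 0.1407.
(The classical prediction exceeds c; the relativistic result does not.)

Δ = 0.141c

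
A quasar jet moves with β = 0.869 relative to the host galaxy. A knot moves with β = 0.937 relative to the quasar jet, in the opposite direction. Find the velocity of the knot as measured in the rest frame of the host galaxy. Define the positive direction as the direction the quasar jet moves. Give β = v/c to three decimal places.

With v = 0.869 and u' = -0.937 (in units of c),
u = (u' + v)/(1 + u'v/c²):
u = (-0.937 + 0.869) / (1 + (-0.937)·0.869) = -0.0680/0.1857 = -0.3661
(Galilean addition would give -0.068c.)

β = -0.366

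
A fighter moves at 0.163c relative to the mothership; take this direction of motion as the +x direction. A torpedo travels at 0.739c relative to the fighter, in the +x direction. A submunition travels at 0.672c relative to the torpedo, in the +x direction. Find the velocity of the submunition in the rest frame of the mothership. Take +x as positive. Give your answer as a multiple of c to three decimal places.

Apply u = (u' + v)/(1 + u'v/c²) successively, working outward toward the mothership.
Start: velocity of the fighter relative to the mothership = 0.1630c.
Compose with the torpedo (u' = 0.739 in the fighter frame): u_1 = (0.739 + 0.163) / (1 + 0.739·0.163) = 0.9020/1.1205 = 0.8050.
Compose with the submunition (u' = 0.672 in the torpedo frame): u_2 = (0.672 + 0.805) / (1 + 0.672·0.805) = 1.4770/1.5410 = 0.9585.

0.959c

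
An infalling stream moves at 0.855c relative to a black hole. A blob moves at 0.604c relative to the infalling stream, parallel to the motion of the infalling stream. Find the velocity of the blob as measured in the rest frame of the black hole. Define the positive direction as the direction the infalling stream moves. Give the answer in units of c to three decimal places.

With v = 0.855 and u' = 0.604 (in units of c),
u = (u' + v)/(1 + u'v/c²):
u = (0.604 + 0.855) / (1 + 0.604·0.855) = 1.4590/1.5164 = 0.9621

0.962c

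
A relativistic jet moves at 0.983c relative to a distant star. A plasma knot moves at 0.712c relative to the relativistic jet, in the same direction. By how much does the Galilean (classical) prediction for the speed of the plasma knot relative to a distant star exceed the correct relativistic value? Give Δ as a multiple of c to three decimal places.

Galilean: u_cl = 0.712 + 0.983 = 1.6950.
Relativistic: u_rel = (0.712 + 0.983) / (1 + 0.712·0.983) = 1.6950/1.6999 = 0.9971.
Δ = 1.6950 − 0.9971 = 0.6979.
(The classical prediction exceeds c; the relativistic result does not.)

Δ = 0.698c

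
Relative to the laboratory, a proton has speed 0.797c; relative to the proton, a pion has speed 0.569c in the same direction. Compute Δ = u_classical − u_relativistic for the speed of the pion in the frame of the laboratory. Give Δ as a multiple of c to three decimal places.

Galilean: u_cl = 0.569 + 0.797 = 1.3660.
Relativistic: u_rel = (0.569 + 0.797) / (1 + 0.569·0.797) = 1.3660/1.4535 = 0.9398.
Δ = 1.3660 − 0.9398 = 0.4262.
(The classical prediction exceeds c; the relativistic result does not.)

Δ = 0.426c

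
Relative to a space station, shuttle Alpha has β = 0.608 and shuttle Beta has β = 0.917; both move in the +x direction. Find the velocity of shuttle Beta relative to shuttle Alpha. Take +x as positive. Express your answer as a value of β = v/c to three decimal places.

β_A = 0.608, β_B = 0.917.
Transform to A's frame with the inverse velocity-addition law: u' = (u − v)/(1 − uv/c²), taking u = β_B and v = β_A.
u' = (0.917 − 0.608) / (1 − (0.608)(0.917)) = 0.3090/0.4425 = 0.6984.

β = +0.698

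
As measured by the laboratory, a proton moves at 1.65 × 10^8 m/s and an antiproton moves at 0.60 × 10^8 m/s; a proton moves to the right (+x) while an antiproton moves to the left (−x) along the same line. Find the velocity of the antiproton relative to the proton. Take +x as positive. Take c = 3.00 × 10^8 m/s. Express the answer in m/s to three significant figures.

β_A = 0.550, β_B = -0.200 (dividing each by c = 3.00 × 10^8 m/s).
Transform to A's frame with the inverse velocity-addition law: u' = (u − v)/(1 − uv/c²), taking u = β_B and v = β_A.
u' = (-0.200 − 0.550) / (1 − (0.550)(-0.200)) = -0.7500/1.1100 = -0.6757.
u' = -0.6757 × 3.00 × 10^8 m/s.

-2.03 × 10^8 m/s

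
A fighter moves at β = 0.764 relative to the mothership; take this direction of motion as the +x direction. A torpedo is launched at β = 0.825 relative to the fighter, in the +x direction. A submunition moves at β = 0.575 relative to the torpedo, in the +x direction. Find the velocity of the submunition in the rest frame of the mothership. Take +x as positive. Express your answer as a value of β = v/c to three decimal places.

Apply u = (u' + v)/(1 + u'v/c²) successively, working outward toward the mothership.
Start: velocity of the fighter relative to the mothership = 0.7640c.
Compose with the torpedo (u' = 0.825 in the fighter frame): u_1 = (0.825 + 0.764) / (1 + 0.825·0.764) = 1.5890/1.6303 = 0.9747.
Compose with the submunition (u' = 0.575 in the torpedo frame): u_2 = (0.575 + 0.975) / (1 + 0.575·0.975) = 1.5497/1.5604 = 0.9931.

β = 0.993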